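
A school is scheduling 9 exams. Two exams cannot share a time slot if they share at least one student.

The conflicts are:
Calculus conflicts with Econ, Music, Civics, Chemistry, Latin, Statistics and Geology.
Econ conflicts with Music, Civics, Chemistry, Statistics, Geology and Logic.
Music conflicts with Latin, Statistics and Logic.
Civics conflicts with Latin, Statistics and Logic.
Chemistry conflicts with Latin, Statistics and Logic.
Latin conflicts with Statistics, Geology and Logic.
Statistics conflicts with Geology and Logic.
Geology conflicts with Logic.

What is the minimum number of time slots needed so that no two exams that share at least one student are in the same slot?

Econ, Music, Statistics, Logic are mutually in conflict, so at least 4 time slots are needed.
4 time slots suffice: Calculus=2, Econ=3, Music=4, Civics=4, Chemistry=4, Latin=3, Statistics=1, Geology=4, Logic=2. Each listed conflict is separated.

4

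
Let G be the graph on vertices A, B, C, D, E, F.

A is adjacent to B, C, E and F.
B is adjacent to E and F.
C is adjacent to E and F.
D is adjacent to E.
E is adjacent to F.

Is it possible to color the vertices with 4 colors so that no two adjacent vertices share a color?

Yes

The chromatic number is 4. A, C, E, F are mutually adjacent (a clique of size 4), so at least 4 colors are needed.
A valid assignment using 4 colors: A=blue, B=yellow, C=yellow, D=blue, E=red, F=green.
That is already a proper 4-coloring.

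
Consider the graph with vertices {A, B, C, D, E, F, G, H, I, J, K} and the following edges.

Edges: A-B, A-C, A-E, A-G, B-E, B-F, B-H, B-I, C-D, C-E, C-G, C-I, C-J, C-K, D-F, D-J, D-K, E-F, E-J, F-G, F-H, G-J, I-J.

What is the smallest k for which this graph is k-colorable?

3

C, G, J are mutually adjacent, so at least 3 colors are needed.
One proper 3-coloring: A=2, B=1, C=1, D=3, E=3, F=2, G=3, H=3, I=3, J=2, K=2. No two adjacent vertices share a color.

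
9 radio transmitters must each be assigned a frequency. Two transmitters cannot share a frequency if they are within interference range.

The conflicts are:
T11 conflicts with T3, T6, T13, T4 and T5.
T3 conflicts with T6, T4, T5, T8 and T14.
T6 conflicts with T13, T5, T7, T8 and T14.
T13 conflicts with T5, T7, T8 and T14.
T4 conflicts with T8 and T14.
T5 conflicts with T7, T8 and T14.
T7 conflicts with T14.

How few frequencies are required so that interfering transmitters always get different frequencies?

T6, T13, T5, T7, T14 all conflict with each other, so at least 5 frequencies are needed.
5 frequencies suffice: frequency 1 → {T6, T4}; frequency 2 → {T5}; frequency 3 → {T3, T13}; frequency 4 → {T11, T8, T14}; frequency 5 → {T7}. Every pair that conflicts lands in different frequencies.

5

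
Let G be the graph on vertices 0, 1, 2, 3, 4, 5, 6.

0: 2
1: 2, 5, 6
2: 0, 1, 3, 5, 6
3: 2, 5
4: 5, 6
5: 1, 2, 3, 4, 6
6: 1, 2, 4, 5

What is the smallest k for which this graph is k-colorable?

4

1, 2, 5, 6 form a clique, so at least 4 colors are needed.
4 colors suffice: color red → {2, 4}; color blue → {0, 5}; color green → {3, 6}; color yellow → {1}. Every edge joins two different colors.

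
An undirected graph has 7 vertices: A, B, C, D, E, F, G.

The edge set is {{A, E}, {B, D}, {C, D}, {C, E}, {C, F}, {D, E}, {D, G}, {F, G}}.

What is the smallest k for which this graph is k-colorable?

C, D, E are pairwise adjacent, so at least 3 colors are needed.
3 colors suffice: color red → {A, D, F}; color blue → {B, E, G}; color green → {C}. Each edge has distinct colors on its endpoints.

3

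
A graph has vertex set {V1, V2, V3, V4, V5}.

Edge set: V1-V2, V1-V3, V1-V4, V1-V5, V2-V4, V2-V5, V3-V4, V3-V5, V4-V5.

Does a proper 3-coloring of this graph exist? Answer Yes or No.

V1, V3, V4, V5 are pairwise adjacent (a clique of size 4), so at least 4 colors are needed.
So 3 colors are not enough.

No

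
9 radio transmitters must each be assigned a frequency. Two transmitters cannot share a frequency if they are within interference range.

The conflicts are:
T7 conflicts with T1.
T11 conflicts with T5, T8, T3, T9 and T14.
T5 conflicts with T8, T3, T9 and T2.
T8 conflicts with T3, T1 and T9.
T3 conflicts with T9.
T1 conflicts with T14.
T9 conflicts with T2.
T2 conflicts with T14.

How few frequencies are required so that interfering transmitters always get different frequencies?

5

T11, T5, T8, T3, T9 are mutually in conflict, so at least 5 frequencies are needed.
Using 5 frequencies: T7=1, T11=4, T5=1, T8=2, T3=5, T1=3, T9=3, T2=2, T14=1. No two conflicting transmitters share a frequency.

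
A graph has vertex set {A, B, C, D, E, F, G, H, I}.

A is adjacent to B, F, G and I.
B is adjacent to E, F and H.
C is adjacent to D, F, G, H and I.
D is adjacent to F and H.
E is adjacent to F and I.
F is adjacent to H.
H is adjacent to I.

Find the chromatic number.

4

C, D, F, H are mutually adjacent (a clique of size 4), so at least 4 colors are needed.
4 colors suffice: A=2, B=4, C=2, D=4, E=2, F=1, G=1, H=3, I=1. No two adjacent vertices share a color.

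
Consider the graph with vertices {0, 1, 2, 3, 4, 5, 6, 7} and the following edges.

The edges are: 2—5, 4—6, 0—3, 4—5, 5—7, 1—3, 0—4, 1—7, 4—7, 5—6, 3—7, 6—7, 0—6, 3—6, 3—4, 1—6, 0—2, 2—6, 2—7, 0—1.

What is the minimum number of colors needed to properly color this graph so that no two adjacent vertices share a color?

1, 3, 6, 7 are pairwise adjacent (a clique of size 4), so at least 4 colors are needed.
4 colors suffice: color a → {6}; color b → {0, 7}; color c → {3, 5}; color d → {1, 2, 4}. Each edge has distinct colors on its endpoints.

4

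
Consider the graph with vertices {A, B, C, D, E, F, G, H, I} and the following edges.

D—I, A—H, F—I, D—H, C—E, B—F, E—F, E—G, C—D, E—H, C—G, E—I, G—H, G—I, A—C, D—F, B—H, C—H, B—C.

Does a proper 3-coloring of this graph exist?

No

C, E, G, H are pairwise adjacent (a clique of size 4), so at least 4 colors are needed.
So 3 colors are not enough.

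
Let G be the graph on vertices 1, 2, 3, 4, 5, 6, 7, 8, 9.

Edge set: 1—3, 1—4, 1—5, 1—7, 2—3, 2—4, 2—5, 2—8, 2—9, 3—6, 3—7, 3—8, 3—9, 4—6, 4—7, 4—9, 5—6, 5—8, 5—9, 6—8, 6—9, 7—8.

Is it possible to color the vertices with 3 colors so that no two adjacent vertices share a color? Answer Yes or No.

Yes

The chromatic number is 3. 1, 4, 7 form a triangle, so at least 3 colors are needed.
One proper 3-coloring: 1=c, 2=b, 3=a, 4=a, 5=a, 6=b, 7=b, 8=c, 9=c.
That is already a proper 3-coloring.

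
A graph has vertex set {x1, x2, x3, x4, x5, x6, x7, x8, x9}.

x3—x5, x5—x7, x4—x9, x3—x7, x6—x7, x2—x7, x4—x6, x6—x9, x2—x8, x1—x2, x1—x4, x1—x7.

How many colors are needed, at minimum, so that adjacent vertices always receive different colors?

3

x1, x2, x7 are mutually adjacent, so at least 3 colors are needed.
3 colors suffice: x1=3, x2=2, x3=3, x4=1, x5=2, x6=2, x7=1, x8=1, x9=3. No two adjacent vertices share a color.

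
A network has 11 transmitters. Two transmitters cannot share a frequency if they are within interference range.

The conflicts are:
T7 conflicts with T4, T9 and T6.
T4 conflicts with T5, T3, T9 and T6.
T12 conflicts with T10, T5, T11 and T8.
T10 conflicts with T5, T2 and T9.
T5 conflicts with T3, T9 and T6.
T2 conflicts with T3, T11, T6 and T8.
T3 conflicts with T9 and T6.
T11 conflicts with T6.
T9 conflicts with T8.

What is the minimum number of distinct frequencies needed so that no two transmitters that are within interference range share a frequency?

T4, T5, T3, T6 pairwise conflict, so at least 4 frequencies are needed.
4 frequencies suffice: T7=2, T4=3, T12=1, T10=3, T5=2, T2=2, T3=4, T11=3, T9=1, T6=1, T8=3. Each listed conflict is separated.

4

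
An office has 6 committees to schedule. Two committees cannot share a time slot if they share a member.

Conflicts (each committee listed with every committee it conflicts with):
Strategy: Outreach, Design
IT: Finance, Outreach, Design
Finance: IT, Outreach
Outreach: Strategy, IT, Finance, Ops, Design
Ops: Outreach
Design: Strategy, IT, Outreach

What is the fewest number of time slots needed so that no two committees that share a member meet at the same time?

IT, Finance, Outreach are mutually in conflict, so at least 3 time slots are needed.
A valid assignment using 3 time slots: Strategy=3, IT=3, Finance=2, Outreach=1, Ops=2, Design=2. No two conflicting committees share a time slot.

3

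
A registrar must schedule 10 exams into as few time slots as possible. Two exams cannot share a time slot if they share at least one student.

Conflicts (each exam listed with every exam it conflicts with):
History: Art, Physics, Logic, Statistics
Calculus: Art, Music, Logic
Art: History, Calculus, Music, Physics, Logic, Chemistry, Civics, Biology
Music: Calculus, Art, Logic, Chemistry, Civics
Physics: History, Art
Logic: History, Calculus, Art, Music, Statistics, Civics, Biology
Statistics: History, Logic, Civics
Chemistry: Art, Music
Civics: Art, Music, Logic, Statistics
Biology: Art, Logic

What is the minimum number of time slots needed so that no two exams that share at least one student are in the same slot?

Art, Music, Logic, Civics pairwise conflict, so at least 4 time slots are needed.
A valid assignment using 4 time slots: History=3, Calculus=4, Art=1, Music=3, Physics=2, Logic=2, Statistics=1, Chemistry=2, Civics=4, Biology=3. No two conflicting exams share a time slot.

4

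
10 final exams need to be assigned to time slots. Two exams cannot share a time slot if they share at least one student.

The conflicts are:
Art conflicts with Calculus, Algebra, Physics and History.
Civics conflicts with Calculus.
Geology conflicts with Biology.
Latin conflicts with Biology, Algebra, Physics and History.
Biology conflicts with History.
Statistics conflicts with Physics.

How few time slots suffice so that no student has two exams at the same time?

3

Latin, Biology, History pairwise conflict, so at least 3 time slots are needed.
3 time slots suffice: time slot 1 → {Art, Civics, Geology, Latin, Statistics}; time slot 2 → {Calculus, Biology, Algebra, Physics}; time slot 3 → {History}. Every pair that conflicts lands in different time slots.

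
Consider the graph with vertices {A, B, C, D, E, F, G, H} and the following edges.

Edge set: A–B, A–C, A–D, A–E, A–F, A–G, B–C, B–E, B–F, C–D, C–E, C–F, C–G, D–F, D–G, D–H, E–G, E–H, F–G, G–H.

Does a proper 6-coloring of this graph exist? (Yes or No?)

The chromatic number is 5. A, C, D, F, G form a clique, so at least 5 colors are needed.
5 colors suffice: A=2, B=3, C=1, D=5, E=4, F=4, G=3, H=1.
Since 6 ≥ 5, a proper 6-coloring certainly exists.

Yes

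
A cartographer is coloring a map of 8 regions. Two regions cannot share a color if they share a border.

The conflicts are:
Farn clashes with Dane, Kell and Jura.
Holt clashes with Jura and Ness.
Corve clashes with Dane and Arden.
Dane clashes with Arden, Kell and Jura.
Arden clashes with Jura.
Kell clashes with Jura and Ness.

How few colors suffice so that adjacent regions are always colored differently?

Farn, Dane, Kell, Jura are mutually in conflict, so at least 4 colors are needed.
A valid assignment using 4 colors: Farn=4, Holt=1, Corve=2, Dane=1, Arden=3, Kell=3, Jura=2, Ness=2. Every pair that conflicts lands in different colors.

4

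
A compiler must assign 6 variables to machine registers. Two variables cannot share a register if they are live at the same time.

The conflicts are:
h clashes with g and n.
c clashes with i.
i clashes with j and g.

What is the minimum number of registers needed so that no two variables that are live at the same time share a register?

2

h and n conflict, so at least 2 registers are needed.
A valid assignment using 2 registers: h=1, c=2, i=1, j=2, g=2, n=2. No two conflicting variables share a register.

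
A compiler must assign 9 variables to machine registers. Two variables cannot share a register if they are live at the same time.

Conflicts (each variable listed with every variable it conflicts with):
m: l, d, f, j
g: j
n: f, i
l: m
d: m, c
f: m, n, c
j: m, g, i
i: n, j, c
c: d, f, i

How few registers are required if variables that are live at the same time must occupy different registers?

3

The cycle d-m-j-i-c-d has odd length 5, so it cannot be 2-colored; at least 3 registers are needed.
Using 3 registers: m=1, g=1, n=3, l=2, d=2, f=2, j=2, i=1, c=3. Every pair that conflicts lands in different registers.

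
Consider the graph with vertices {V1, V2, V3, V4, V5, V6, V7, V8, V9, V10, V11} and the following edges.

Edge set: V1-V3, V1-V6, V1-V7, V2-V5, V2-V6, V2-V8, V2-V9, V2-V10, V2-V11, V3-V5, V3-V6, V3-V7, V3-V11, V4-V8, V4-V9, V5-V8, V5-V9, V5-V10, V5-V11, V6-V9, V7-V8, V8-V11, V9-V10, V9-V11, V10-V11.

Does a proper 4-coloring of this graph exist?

No

V2, V5, V9, V10, V11 are pairwise adjacent (a clique of size 5), so at least 5 colors are needed.
So 4 colors are not enough.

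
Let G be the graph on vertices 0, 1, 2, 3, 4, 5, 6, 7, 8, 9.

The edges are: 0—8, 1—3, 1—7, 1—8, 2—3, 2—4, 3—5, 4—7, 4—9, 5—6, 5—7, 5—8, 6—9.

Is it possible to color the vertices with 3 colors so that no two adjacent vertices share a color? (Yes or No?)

Yes

The chromatic number is 3. The cycle 7-4-9-6-5-7 has odd length 5, so it cannot be 2-colored; at least 3 colors are needed.
A valid assignment using 3 colors: 0=a, 1=a, 2=c, 3=b, 4=a, 5=a, 6=c, 7=b, 8=b, 9=b.
That is already a proper 3-coloring.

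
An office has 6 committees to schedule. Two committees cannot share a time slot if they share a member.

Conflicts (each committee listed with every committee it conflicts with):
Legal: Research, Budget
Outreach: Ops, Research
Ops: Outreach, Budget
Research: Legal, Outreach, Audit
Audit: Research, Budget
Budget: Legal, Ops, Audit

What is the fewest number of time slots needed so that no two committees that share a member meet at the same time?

3

The cycle Outreach-Research-Audit-Budget-Ops-Outreach has odd length 5, so it cannot be 2-colored; at least 3 time slots are needed.
3 time slots suffice: time slot 1 → {Research, Budget}; time slot 2 → {Legal, Ops, Audit}; time slot 3 → {Outreach}. No two conflicting committees share a time slot.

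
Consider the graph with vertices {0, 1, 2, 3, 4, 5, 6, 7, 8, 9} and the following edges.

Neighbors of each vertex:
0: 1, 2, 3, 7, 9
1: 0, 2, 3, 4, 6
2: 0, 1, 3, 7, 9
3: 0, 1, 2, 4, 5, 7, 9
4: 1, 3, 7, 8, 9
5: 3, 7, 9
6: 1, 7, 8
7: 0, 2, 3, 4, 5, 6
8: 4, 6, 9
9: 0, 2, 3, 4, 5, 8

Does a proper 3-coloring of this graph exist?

0, 1, 2, 3 are mutually adjacent (a clique of size 4), so at least 4 colors are needed.
So 3 colors are not enough.

No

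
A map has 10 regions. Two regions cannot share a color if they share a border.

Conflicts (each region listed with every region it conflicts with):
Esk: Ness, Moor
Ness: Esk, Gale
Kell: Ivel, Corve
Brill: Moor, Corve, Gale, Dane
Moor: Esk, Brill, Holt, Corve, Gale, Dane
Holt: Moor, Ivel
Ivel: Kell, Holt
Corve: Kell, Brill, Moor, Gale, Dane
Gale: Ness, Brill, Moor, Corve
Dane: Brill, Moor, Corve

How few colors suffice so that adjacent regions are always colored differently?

Brill, Moor, Corve, Gale all conflict with each other, so at least 4 colors are needed.
4 colors suffice: Esk=2, Ness=1, Kell=3, Brill=4, Moor=1, Holt=2, Ivel=1, Corve=2, Gale=3, Dane=3. Each listed conflict is separated.

4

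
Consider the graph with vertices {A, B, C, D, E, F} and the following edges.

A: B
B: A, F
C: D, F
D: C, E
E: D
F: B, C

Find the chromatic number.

2

D and E are adjacent, so at least 2 colors are needed.
2 colors suffice: color red → {A, D, F}; color blue → {B, C, E}. No two adjacent vertices share a color.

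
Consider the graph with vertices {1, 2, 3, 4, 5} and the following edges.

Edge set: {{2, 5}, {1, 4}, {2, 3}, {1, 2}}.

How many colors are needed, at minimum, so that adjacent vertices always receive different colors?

1 and 2 are adjacent, so at least 2 colors are needed.
2 colors suffice: color a → {2, 4}; color b → {1, 3, 5}. Every edge joins two different colors.

2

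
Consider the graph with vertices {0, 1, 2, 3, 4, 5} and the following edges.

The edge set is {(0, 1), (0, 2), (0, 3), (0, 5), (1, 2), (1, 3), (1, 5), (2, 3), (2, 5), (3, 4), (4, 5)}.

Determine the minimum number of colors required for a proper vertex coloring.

0, 1, 2, 5 are pairwise adjacent (a clique of size 4), so at least 4 colors are needed.
One proper 4-coloring: 0=b, 1=c, 2=d, 3=a, 4=b, 5=a. Every edge joins two different colors.

4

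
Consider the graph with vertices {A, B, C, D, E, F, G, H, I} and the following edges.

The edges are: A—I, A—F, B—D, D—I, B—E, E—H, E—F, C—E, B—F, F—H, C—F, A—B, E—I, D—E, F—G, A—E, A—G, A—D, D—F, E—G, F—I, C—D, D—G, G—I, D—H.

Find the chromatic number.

A, D, E, F, G, I are pairwise adjacent (a clique of size 6), so at least 6 colors are needed.
6 colors suffice: A=4, B=5, C=4, D=3, E=1, F=2, G=6, H=4, I=5. No two adjacent vertices share a color.

6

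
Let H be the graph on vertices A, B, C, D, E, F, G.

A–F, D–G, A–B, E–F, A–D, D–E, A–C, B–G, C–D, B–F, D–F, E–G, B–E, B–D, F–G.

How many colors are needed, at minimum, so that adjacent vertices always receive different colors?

5

B, D, E, F, G are mutually adjacent (a clique of size 5), so at least 5 colors are needed.
A valid assignment using 5 colors: A=4, B=3, C=2, D=1, E=4, F=2, G=5. Each edge has distinct colors on its endpoints.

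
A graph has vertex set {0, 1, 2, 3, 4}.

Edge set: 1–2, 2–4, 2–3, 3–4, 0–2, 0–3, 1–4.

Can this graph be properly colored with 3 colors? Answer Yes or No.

The chromatic number is 3. 1, 2, 4 are mutually adjacent, so at least 3 colors are needed.
One proper 3-coloring: 0=green, 1=blue, 2=red, 3=blue, 4=green.
That is already a proper 3-coloring.

Yes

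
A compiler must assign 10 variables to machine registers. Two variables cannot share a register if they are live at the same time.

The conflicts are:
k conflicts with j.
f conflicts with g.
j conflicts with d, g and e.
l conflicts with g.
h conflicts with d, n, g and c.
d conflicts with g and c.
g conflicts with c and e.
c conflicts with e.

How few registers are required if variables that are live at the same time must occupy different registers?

h, d, g, c are mutually in conflict, so at least 4 registers are needed.
4 registers suffice: register 1 → {k, n, g}; register 2 → {f, l, d, e}; register 3 → {j, c}; register 4 → {h}. Each listed conflict is separated.

4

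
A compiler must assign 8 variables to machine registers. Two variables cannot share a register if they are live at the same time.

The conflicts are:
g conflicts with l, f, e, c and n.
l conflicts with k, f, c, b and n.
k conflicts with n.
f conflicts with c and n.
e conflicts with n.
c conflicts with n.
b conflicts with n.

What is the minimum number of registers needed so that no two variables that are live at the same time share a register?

g, l, f, c, n are mutually in conflict, so at least 5 registers are needed.
5 registers suffice: register 1 → {n}; register 2 → {l, e}; register 3 → {g, k, b}; register 4 → {f}; register 5 → {c}. Each listed conflict is separated.

5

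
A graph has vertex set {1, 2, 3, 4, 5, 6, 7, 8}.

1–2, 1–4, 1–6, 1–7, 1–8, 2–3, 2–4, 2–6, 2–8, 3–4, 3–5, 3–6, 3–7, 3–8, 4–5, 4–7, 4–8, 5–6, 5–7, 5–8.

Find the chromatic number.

4

3, 4, 5, 7 are pairwise adjacent (a clique of size 4), so at least 4 colors are needed.
4 colors suffice: color red → {4, 6}; color blue → {1, 3}; color green → {2, 5}; color yellow → {7, 8}. Each edge has distinct colors on its endpoints.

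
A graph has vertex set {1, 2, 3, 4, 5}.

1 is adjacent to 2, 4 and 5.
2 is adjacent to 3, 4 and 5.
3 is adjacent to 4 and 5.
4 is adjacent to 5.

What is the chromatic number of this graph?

2, 3, 4, 5 are pairwise adjacent (a clique of size 4), so at least 4 colors are needed.
4 colors suffice: 1=d, 2=b, 3=d, 4=a, 5=c. No two adjacent vertices share a color.

4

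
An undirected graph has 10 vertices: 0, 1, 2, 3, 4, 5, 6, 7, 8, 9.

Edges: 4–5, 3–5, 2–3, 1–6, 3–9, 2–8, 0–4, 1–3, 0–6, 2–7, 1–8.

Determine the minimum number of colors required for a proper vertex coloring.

2 and 7 are adjacent, so at least 2 colors are needed.
2 colors suffice: color a → {3, 4, 6, 7, 8}; color b → {0, 1, 2, 5, 9}. Every edge joins two different colors.

2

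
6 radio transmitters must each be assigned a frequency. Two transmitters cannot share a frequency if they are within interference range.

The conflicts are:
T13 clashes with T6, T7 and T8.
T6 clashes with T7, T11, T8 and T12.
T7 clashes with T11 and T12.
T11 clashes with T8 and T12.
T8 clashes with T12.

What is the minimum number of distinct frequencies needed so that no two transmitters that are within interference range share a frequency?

T6, T11, T8, T12 are mutually in conflict, so at least 4 frequencies are needed.
4 frequencies suffice: frequency 1 → {T6}; frequency 2 → {T13, T12}; frequency 3 → {T7, T8}; frequency 4 → {T11}. Every pair that conflicts lands in different frequencies.

4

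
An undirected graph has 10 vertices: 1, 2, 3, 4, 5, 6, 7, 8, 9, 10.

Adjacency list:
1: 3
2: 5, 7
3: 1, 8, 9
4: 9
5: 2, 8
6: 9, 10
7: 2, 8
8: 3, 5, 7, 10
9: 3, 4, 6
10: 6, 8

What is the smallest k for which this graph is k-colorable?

The cycle 6-10-8-3-9-6 has odd length 5, so it cannot be 2-colored; at least 3 colors are needed.
3 colors suffice: color red → {1, 2, 8, 9}; color blue → {3, 4, 5, 6, 7}; color green → {10}. Every edge joins two different colors.

3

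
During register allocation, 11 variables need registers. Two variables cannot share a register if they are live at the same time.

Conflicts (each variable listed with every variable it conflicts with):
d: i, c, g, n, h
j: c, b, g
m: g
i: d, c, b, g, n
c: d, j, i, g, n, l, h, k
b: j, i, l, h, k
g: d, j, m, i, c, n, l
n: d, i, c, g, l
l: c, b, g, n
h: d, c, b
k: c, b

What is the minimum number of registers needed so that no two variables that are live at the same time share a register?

5

d, i, c, g, n pairwise conflict, so at least 5 registers are needed.
5 registers suffice: d=3, j=3, m=1, i=4, c=1, b=1, g=2, n=5, l=3, h=2, k=2. Every pair that conflicts lands in different registers.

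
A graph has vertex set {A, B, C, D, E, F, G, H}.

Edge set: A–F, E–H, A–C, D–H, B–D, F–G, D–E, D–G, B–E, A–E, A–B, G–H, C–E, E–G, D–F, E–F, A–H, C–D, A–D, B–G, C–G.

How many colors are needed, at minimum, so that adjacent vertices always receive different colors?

4

D, E, G, H are mutually adjacent (a clique of size 4), so at least 4 colors are needed.
4 colors suffice: color 1 → {D}; color 2 → {E}; color 3 → {A, G}; color 4 → {B, C, F, H}. No two adjacent vertices share a color.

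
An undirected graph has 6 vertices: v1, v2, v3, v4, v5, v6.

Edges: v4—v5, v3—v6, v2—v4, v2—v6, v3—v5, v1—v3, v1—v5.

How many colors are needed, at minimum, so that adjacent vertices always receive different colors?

3

v1, v3, v5 are pairwise adjacent, so at least 3 colors are needed.
3 colors suffice: color 1 → {v2, v5}; color 2 → {v3, v4}; color 3 → {v1, v6}. Every edge joins two different colors.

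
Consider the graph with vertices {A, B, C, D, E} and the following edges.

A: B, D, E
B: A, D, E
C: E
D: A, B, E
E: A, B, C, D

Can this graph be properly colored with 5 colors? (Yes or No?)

The chromatic number is 4. A, B, D, E are pairwise adjacent (a clique of size 4), so at least 4 colors are needed.
One proper 4-coloring: A=4, B=3, C=2, D=2, E=1.
Since 5 ≥ 4, a proper 5-coloring certainly exists.

Yes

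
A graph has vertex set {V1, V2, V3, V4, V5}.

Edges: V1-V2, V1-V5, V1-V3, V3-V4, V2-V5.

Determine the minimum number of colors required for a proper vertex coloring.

V1, V2, V5 are pairwise adjacent, so at least 3 colors are needed.
3 colors suffice: V1=1, V2=2, V3=2, V4=1, V5=3. Each edge has distinct colors on its endpoints.

3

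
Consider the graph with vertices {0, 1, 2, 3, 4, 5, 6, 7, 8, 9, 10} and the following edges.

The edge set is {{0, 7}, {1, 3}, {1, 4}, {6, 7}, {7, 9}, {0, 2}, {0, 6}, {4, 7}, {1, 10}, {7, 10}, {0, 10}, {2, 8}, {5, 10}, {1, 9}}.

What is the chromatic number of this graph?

3

0, 7, 10 form a triangle, so at least 3 colors are needed.
3 colors suffice: color a → {1, 2, 5, 7}; color b → {0, 3, 4, 8, 9}; color c → {6, 10}. No two adjacent vertices share a color.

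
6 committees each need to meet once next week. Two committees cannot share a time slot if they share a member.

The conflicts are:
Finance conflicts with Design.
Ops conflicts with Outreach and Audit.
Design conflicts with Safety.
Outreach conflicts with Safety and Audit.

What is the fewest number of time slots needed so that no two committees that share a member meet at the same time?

3

Ops, Outreach, Audit are mutually in conflict, so at least 3 time slots are needed.
Using 3 time slots: Finance=2, Ops=3, Design=1, Outreach=1, Safety=2, Audit=2. No two conflicting committees share a time slot.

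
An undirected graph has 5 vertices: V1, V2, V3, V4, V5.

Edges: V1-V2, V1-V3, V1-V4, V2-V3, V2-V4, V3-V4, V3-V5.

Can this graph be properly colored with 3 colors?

No

V1, V2, V3, V4 are pairwise adjacent (a clique of size 4), so at least 4 colors are needed.
So 3 colors are not enough.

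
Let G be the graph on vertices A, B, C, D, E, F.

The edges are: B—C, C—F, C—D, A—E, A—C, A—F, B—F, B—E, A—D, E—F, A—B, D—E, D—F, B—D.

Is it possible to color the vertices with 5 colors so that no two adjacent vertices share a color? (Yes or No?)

Yes

The chromatic number is 5. A, B, C, D, F form a clique, so at least 5 colors are needed.
5 colors suffice: color 1 → {A}; color 2 → {F}; color 3 → {B}; color 4 → {D}; color 5 → {C, E}.
That is already a proper 5-coloring.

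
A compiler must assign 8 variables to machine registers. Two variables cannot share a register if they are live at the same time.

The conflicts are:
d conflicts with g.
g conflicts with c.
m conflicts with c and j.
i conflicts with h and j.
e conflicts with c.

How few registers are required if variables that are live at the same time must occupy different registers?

m and c conflict, so at least 2 registers are needed.
2 registers suffice: d=1, g=2, m=2, i=2, e=2, h=1, c=1, j=1. Every pair that conflicts lands in different registers.

2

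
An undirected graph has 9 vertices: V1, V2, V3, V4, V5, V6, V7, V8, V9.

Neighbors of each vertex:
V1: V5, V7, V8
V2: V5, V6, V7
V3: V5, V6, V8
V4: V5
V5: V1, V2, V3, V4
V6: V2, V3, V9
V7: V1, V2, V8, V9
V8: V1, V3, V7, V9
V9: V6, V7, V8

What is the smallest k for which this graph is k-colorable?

3

V7, V8, V9 form a triangle, so at least 3 colors are needed.
3 colors suffice: color R → {V5, V6, V8}; color B → {V3, V4, V7}; color G → {V1, V2, V9}. No two adjacent vertices share a color.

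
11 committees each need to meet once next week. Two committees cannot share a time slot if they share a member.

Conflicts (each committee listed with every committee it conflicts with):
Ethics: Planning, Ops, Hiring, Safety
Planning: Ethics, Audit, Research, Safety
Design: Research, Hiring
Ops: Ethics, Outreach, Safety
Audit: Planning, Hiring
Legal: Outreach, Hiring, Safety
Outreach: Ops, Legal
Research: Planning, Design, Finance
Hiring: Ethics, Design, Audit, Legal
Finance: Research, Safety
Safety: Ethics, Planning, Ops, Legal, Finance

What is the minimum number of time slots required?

3

Ethics, Planning, Safety pairwise conflict, so at least 3 time slots are needed.
A valid assignment using 3 time slots: Ethics=3, Planning=2, Design=2, Ops=2, Audit=3, Legal=2, Outreach=1, Research=1, Hiring=1, Finance=2, Safety=1. Every pair that conflicts lands in different time slots.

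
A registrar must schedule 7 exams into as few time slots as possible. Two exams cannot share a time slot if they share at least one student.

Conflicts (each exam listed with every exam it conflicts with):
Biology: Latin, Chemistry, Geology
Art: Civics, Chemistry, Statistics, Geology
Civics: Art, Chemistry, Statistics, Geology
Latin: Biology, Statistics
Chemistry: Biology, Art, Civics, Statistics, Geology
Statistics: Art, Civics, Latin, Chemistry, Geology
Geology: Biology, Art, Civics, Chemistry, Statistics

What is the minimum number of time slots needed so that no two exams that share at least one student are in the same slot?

5

Art, Civics, Chemistry, Statistics, Geology pairwise conflict, so at least 5 time slots are needed.
A valid assignment using 5 time slots: Biology=2, Art=5, Civics=4, Latin=1, Chemistry=3, Statistics=2, Geology=1. Every pair that conflicts lands in different time slots.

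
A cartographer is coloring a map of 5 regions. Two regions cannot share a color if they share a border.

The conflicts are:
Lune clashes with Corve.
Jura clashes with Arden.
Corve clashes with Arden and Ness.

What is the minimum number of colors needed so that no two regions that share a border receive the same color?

2

Lune and Corve conflict, so at least 2 colors are needed.
2 colors suffice: Lune=2, Jura=1, Corve=1, Arden=2, Ness=2. Each listed conflict is separated.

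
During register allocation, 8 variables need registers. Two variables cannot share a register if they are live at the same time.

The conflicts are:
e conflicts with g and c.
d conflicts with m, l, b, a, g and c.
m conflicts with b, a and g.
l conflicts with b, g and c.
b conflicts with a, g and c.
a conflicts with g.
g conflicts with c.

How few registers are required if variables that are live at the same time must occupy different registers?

5

d, m, b, a, g all conflict with each other, so at least 5 registers are needed.
Using 5 registers: e=2, d=2, m=5, l=5, b=3, a=4, g=1, c=4. Each listed conflict is separated.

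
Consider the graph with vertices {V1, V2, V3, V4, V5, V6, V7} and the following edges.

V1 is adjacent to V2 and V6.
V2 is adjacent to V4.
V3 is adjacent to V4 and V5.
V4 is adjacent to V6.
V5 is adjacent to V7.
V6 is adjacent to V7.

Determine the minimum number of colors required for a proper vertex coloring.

3

The cycle V6-V7-V5-V3-V4-V6 has odd length 5, so it cannot be 2-colored; at least 3 colors are needed.
3 colors suffice: color 1 → {V1, V4, V5}; color 2 → {V2, V3, V6}; color 3 → {V7}. Every edge joins two different colors.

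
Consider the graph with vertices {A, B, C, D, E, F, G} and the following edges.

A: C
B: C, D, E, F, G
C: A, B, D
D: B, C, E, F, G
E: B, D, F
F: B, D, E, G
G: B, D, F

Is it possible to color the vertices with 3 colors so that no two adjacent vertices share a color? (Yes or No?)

No

B, D, F, G are pairwise adjacent (a clique of size 4), so at least 4 colors are needed.
So 3 colors are not enough.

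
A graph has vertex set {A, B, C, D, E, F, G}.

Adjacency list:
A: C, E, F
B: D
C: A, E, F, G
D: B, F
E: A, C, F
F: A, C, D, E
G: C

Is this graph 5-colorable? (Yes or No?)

Yes

The chromatic number is 4. A, C, E, F form a clique, so at least 4 colors are needed.
4 colors suffice: A=3, B=2, C=1, D=1, E=4, F=2, G=2.
Since 5 ≥ 4, a proper 5-coloring certainly exists.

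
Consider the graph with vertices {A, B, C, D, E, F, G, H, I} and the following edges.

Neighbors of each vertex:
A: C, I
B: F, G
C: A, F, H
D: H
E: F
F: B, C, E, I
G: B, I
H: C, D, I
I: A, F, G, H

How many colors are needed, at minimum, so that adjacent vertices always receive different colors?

C and H are adjacent, so at least 2 colors are needed.
2 colors suffice: color red → {A, F, G, H}; color blue → {B, C, D, E, I}. Each edge has distinct colors on its endpoints.

2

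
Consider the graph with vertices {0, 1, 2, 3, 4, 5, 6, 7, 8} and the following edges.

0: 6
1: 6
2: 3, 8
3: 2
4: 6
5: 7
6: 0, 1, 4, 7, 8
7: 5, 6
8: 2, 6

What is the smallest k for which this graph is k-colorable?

2

1 and 6 are adjacent, so at least 2 colors are needed.
One proper 2-coloring: 0=b, 1=b, 2=a, 3=b, 4=b, 5=a, 6=a, 7=b, 8=b. Each edge has distinct colors on its endpoints.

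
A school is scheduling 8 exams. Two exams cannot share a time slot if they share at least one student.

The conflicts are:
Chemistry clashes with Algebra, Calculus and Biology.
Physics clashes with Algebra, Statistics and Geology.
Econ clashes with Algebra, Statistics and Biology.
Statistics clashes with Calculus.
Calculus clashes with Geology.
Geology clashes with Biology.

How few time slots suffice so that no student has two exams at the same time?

The cycle Calculus-Chemistry-Algebra-Econ-Statistics-Calculus has odd length 5, so it cannot be 2-colored; at least 3 time slots are needed.
A valid assignment using 3 time slots: Chemistry=2, Physics=2, Econ=2, Algebra=1, Statistics=1, Calculus=3, Geology=1, Biology=3. Each listed conflict is separated.

3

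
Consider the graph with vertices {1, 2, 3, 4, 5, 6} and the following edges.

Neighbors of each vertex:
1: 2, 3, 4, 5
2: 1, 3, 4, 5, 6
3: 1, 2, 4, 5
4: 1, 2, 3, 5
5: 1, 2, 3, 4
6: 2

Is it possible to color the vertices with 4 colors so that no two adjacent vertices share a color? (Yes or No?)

1, 2, 3, 4, 5 are mutually adjacent (a clique of size 5), so at least 5 colors are needed.
So 4 colors are not enough.

No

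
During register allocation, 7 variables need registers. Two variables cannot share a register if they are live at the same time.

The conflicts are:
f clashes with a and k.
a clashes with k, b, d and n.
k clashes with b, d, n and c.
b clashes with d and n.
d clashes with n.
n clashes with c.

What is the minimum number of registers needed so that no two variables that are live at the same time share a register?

5

a, k, b, d, n pairwise conflict, so at least 5 registers are needed.
A valid assignment using 5 registers: f=2, a=3, k=1, b=5, d=4, n=2, c=3. No two conflicting variables share a register.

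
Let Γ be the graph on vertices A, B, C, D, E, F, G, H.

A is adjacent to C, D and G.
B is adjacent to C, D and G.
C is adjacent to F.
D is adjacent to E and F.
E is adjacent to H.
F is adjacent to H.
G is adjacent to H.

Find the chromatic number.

The cycle B-D-E-H-G-B has odd length 5, so it cannot be 2-colored; at least 3 colors are needed.
3 colors suffice: A=2, B=2, C=1, D=1, E=2, F=2, G=3, H=1. Every edge joins two different colors.

3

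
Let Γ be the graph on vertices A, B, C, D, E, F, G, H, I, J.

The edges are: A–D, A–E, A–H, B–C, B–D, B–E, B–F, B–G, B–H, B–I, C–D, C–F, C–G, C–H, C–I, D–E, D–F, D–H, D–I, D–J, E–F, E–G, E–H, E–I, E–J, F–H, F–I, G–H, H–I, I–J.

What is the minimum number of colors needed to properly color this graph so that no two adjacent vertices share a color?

6

B, C, D, F, H, I form a clique, so at least 6 colors are needed.
One proper 6-coloring: A=4, B=5, C=3, D=2, E=3, F=6, G=2, H=1, I=4, J=1. No two adjacent vertices share a color.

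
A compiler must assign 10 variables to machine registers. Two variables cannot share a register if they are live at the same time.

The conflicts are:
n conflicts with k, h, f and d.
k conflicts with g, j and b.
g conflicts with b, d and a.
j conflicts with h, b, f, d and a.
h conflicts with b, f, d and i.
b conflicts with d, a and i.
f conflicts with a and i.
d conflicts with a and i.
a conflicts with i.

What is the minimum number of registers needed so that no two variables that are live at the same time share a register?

4

g, b, d, a all conflict with each other, so at least 4 registers are needed.
Using 4 registers: n=4, k=2, g=4, j=4, h=3, b=1, f=1, d=2, a=3, i=4. Each listed conflict is separated.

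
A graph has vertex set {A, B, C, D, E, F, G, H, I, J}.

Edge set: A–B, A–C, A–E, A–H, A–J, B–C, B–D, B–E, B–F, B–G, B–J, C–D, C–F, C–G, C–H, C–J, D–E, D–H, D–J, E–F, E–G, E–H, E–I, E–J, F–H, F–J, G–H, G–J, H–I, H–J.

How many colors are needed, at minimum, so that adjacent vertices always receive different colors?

A, B, C, J form a clique, so at least 4 colors are needed.
4 colors suffice: color 1 → {I, J}; color 2 → {C, E}; color 3 → {B, H}; color 4 → {A, D, F, G}. No two adjacent vertices share a color.

4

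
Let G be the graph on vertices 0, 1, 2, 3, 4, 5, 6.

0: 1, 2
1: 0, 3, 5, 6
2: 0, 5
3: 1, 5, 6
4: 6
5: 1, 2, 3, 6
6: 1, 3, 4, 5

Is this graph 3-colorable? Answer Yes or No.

1, 3, 5, 6 are mutually adjacent (a clique of size 4), so at least 4 colors are needed.
So 3 colors are not enough.

No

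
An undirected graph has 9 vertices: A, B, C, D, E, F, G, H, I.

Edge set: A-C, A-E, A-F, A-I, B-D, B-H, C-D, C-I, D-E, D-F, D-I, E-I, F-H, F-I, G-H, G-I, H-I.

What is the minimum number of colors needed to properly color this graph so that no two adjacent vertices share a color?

A, F, I are pairwise adjacent, so at least 3 colors are needed.
One proper 3-coloring: A=blue, B=red, C=green, D=blue, E=green, F=green, G=green, H=blue, I=red. Every edge joins two different colors.

3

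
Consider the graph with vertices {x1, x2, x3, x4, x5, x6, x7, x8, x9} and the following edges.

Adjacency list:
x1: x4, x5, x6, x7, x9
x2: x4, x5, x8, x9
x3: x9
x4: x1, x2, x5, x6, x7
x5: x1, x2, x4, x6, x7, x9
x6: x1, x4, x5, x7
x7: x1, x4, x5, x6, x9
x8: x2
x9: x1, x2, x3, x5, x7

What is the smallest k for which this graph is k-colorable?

5

x1, x4, x5, x6, x7 are mutually adjacent (a clique of size 5), so at least 5 colors are needed.
5 colors suffice: x1=3, x2=3, x3=1, x4=2, x5=1, x6=5, x7=4, x8=1, x9=2. Every edge joins two different colors.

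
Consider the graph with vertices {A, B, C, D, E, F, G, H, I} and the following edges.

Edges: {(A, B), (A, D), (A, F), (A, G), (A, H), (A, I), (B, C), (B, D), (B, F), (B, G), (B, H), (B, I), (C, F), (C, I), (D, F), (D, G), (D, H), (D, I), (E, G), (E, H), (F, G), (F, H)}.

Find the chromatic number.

A, B, D, F, G form a clique, so at least 5 colors are needed.
A valid assignment using 5 colors: A=2, B=1, C=2, D=4, E=1, F=3, G=5, H=5, I=3. No two adjacent vertices share a color.

5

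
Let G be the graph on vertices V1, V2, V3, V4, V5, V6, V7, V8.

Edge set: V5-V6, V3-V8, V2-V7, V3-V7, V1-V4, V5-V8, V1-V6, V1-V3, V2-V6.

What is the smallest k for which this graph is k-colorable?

The cycle V6-V5-V8-V3-V1-V6 has odd length 5, so it cannot be 2-colored; at least 3 colors are needed.
A valid assignment using 3 colors: V1=1, V2=3, V3=2, V4=2, V5=3, V6=2, V7=1, V8=1. No two adjacent vertices share a color.

3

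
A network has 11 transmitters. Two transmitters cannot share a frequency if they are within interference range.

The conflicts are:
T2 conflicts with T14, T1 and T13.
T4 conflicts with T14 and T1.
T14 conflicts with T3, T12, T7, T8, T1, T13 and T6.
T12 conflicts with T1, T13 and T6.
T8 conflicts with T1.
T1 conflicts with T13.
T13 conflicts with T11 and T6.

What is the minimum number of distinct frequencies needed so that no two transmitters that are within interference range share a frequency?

4

T2, T14, T1, T13 pairwise conflict, so at least 4 frequencies are needed.
A valid assignment using 4 frequencies: T2=4, T4=2, T14=1, T3=2, T12=4, T7=2, T8=2, T1=3, T13=2, T11=1, T6=3. No two conflicting transmitters share a frequency.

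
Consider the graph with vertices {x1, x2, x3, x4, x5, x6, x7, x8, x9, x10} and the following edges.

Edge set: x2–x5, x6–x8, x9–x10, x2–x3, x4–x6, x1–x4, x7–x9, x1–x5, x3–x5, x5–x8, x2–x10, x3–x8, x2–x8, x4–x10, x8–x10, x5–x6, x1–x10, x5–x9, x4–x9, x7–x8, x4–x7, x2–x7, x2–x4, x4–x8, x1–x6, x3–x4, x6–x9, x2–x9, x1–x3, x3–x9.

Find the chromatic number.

x2, x4, x7, x8 form a clique, so at least 4 colors are needed.
One proper 4-coloring: x1=blue, x2=green, x3=yellow, x4=red, x5=red, x6=green, x7=yellow, x8=blue, x9=blue, x10=yellow. Each edge has distinct colors on its endpoints.

4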